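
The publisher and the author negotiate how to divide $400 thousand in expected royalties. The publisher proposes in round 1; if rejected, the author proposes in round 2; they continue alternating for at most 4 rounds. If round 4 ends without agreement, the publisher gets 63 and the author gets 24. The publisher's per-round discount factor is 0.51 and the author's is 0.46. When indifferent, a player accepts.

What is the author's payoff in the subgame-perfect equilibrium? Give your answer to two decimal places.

126.53

Solve by backward induction from round 4.
Round 4 (the author proposes): the publisher gets 63 if talks fail, so the author offers 63 and keeps 337.
Round 3 (the publisher proposes): the author can get 337 next round, worth 0.46 × 337 = 155.02 now, so the publisher offers 155.02, keeping 244.98.
Round 2 (the author proposes): the publisher can get 244.98 next round, worth 0.51 × 244.98 = 124.9398 now, so the author offers 124.9398, keeping 275.0602.
Round 1 (the publisher proposes): the author can get 275.0602 next round, worth 0.46 × 275.0602 = 126.527692 now, so the publisher offers 126.527692, keeping 273.472308.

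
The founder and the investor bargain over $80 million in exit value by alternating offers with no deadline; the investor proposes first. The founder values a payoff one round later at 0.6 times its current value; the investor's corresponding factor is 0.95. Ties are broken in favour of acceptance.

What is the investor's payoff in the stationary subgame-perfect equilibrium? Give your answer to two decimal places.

When the investor proposes, the founder accepts any offer worth at least 0.6 times what the founder would get by proposing next round; and vice versa.
This gives x = 80 − 0.6y and y = 80 − 0.95x, where x and y are each side's share when it proposes.
Hence (1 − 0.6·0.95)x = 80(1 − 0.6), i.e. 0.43·x = 32.
x ≈ 74.4186; the founder's share is 80 − x ≈ 5.5814.

74.42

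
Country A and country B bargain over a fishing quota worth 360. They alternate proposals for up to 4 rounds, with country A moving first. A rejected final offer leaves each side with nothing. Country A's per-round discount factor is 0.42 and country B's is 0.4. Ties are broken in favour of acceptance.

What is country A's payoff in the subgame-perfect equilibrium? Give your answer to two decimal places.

252.29

Round 4 (country B proposes): country A will accept anything ≥ 0, so country B offers 0 and keeps 360.
Round 3 (country A proposes): country B can get 360 next round, worth 0.4 × 360 = 144 now; country A offers that and keeps 216.
Round 2 (country B proposes): country A can get 216 next round, worth 0.42 × 216 = 90.72 now. Country B offers 90.72 and keeps 360 − 90.72 = 269.28.
Round 1 (country A proposes): country B can get 269.28 next round, worth 0.4 × 269.28 = 107.712 now. Country A offers 107.712 and keeps 360 − 107.712 = 252.288.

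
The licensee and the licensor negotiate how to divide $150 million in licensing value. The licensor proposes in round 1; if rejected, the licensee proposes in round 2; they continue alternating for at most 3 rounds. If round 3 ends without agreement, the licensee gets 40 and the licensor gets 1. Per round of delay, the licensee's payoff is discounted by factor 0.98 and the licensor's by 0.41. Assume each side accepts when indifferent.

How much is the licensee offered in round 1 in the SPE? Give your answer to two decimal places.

Round 3 (the licensor proposes): the licensee gets 40 if talks fail, so the licensor offers 40 and keeps 110.
Round 2 (the licensee proposes): the licensor can get 110 next round, worth 0.41 × 110 = 45.1 now, so the licensee offers 45.1, keeping 104.9.
Round 1 (the licensor proposes): the licensee can get 104.9 next round, worth 0.98 × 104.9 = 102.802 now. The licensor offers 102.802 and keeps 150 − 102.802 = 47.198.

102.80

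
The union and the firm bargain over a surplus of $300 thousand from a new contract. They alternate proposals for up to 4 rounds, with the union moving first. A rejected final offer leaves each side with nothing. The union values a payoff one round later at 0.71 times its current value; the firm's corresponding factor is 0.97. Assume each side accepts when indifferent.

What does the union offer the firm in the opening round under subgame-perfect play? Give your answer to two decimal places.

284.80

Round 4 (the firm proposes): the union will accept anything ≥ 0, so the firm offers 0 and keeps 300.
Round 3 (the union proposes): the firm can get 300 next round, worth 0.97 × 300 = 291 now, so the union offers 291, keeping 9.
Round 2 (the firm proposes): the union can get 9 next round, worth 0.71 × 9 = 6.39 now, so the firm offers 6.39, keeping 293.61.
Round 1 (the union proposes): the firm can get 293.61 next round, worth 0.97 × 293.61 = 284.8017 now, so the union offers 284.8017, keeping 15.1983.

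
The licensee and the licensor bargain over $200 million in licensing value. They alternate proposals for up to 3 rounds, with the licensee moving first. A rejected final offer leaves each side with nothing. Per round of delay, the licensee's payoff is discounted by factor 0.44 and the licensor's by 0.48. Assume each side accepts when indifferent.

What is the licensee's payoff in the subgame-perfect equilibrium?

146.24

Round 3 (the licensee proposes): the licensor will accept anything ≥ 0, so the licensee offers 0 and keeps 200.
Round 2 (the licensor proposes): the licensee can get 200 next round, worth 0.44 × 200 = 88 now. The licensor offers 88 and keeps 200 − 88 = 112.
Round 1 (the licensee proposes): the licensor can get 112 next round, worth 0.48 × 112 = 53.76 now. The licensee offers 53.76 and keeps 200 − 53.76 = 146.24.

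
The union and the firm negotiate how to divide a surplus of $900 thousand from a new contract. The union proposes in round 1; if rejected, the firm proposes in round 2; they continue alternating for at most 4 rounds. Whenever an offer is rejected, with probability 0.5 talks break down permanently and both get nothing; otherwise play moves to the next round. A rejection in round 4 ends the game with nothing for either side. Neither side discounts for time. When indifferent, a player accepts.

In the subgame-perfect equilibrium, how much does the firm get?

337.5

Round 4 (the firm proposes): the union will accept anything ≥ 0, so the firm offers 0 and keeps 900.
Round 3 (the union proposes): rejecting gives the firm an expected 0.5 × 900 = 450. The union offers 450 and keeps 900 − 450 = 450.
Round 2 (the firm proposes): rejecting gives the union an expected 0.5 × 450 = 225. The firm offers 225 and keeps 900 − 225 = 675.
Round 1 (the union proposes): rejecting gives the firm an expected 0.5 × 675 = 337.5; the union offers that and keeps 562.5.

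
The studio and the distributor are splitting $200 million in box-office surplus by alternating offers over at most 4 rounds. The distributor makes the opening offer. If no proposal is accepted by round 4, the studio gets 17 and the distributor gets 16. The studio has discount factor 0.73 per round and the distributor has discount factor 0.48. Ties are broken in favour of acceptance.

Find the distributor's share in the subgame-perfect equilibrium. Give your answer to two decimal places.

Round 4 (the studio proposes): the distributor gets 16 if talks fail, so the studio offers 16 and keeps 184.
Round 3 (the distributor proposes): the studio can get 184 next round, worth 0.73 × 184 = 134.32 now. The distributor offers 134.32 and keeps 200 − 134.32 = 65.68.
Round 2 (the studio proposes): the distributor can get 65.68 next round, worth 0.48 × 65.68 = 31.5264 now; the studio offers that and keeps 168.4736.
Round 1 (the distributor proposes): the studio can get 168.4736 next round, worth 0.73 × 168.4736 = 122.985728 now. The distributor offers 122.985728 and keeps 200 − 122.985728 = 77.014272.

77.01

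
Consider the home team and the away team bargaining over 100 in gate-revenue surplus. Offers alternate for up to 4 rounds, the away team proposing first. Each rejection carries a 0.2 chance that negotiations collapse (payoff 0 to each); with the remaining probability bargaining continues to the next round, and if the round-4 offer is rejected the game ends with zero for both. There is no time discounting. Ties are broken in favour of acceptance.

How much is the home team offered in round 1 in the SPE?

Round 4 (the home team proposes): rejection yields 0 for the away team; the home team offers 0 and keeps 100.
Round 3 (the away team proposes): rejecting gives the home team an expected 0.8 × 100 = 80; the away team offers that and keeps 20.
Round 2 (the home team proposes): rejecting gives the away team an expected 0.8 × 20 = 16, so the home team offers 16, keeping 84.
Round 1 (the away team proposes): rejecting gives the home team an expected 0.8 × 84 = 67.2; the away team offers that and keeps 32.8.

67.2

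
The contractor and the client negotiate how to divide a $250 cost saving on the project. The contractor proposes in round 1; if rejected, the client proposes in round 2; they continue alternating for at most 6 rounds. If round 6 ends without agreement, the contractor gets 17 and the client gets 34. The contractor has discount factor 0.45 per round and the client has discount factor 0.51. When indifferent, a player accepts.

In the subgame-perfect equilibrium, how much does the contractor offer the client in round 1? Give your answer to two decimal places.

Round 6 (the client proposes): the contractor gets 17 if talks fail, so the client offers 17 and keeps 233.
Round 5 (the contractor proposes): the client can get 233 next round, worth 0.51 × 233 = 118.83 now, so the contractor offers 118.83, keeping 131.17.
Round 4 (the client proposes): the contractor can get 131.17 next round, worth 0.45 × 131.17 = 59.0265 now; the client offers that and keeps 190.9735.
Round 3 (the contractor proposes): the client can get 190.9735 next round, worth 0.51 × 190.9735 = 97.396485 now. The contractor offers 97.396485 and keeps 250 − 97.396485 = 152.603515.
Round 2 (the client proposes): the contractor can get 152.603515 next round, worth 0.45 × 152.603515 = 68.67158175 now. The client offers 68.67158175 and keeps 250 − 68.67158175 = 181.32841825.
Round 1 (the contractor proposes): the client can get 181.32841825 next round, worth 0.51 × 181.32841825 = 92.4774933075 now. The contractor offers 92.4774933075 and keeps 250 − 92.4774933075 = 157.5225066925.

92.48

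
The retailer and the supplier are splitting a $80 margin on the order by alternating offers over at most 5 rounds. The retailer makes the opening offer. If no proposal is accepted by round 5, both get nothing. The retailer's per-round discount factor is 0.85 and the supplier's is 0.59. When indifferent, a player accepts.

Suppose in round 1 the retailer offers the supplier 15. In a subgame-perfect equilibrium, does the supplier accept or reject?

Work out the supplier's continuation value if the offer is rejected.
Round 5 (the retailer proposes): the supplier will accept anything ≥ 0, so the retailer offers 0 and keeps 80.
Round 4 (the supplier proposes): the retailer can get 80 next round, worth 0.85 × 80 = 68 now; the supplier offers that and keeps 12.
Round 3 (the retailer proposes): the supplier can get 12 next round, worth 0.59 × 12 = 7.08 now; the retailer offers that and keeps 72.92.
Round 2 (the supplier proposes): the retailer can get 72.92 next round, worth 0.85 × 72.92 = 61.982 now, so the supplier offers 61.982, keeping 18.018.
So by rejecting in round 1, the supplier gets 18.018 next round, worth 0.59 × 18.018 = 10.63062 now.
Offer 15 ≥ 10.63062, so the supplier accepts.

Accept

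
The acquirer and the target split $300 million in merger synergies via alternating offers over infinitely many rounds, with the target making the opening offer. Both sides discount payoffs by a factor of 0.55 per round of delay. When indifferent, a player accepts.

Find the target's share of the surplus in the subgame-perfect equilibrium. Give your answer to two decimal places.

When the target proposes, the acquirer accepts any offer worth at least 0.55 times what the acquirer would get by proposing next round; and vice versa.
This gives x = 300 − 0.55y and y = 300 − 0.55x, where x and y are each side's share when it proposes.
Hence (1 − 0.55·0.55)x = 300(1 − 0.55), i.e. 0.6975·x = 135.
x ≈ 193.5484; the acquirer's share is 300 − x ≈ 106.4516.

193.55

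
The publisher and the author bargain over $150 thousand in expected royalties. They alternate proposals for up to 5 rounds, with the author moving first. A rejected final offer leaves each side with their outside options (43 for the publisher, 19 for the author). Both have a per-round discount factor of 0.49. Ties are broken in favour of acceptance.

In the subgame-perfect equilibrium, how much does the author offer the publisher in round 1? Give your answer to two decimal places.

48.96

Work backward from the last round.
Round 5 (the author proposes): the publisher gets 43 if talks fail, so the author offers 43 and keeps 107.
Round 4 (the publisher proposes): the author can get 107 next round, worth 0.49 × 107 = 52.43 now; the publisher offers that and keeps 97.57.
Round 3 (the author proposes): the publisher can get 97.57 next round, worth 0.49 × 97.57 = 47.8093 now, so the author offers 47.8093, keeping 102.1907.
Round 2 (the publisher proposes): the author can get 102.1907 next round, worth 0.49 × 102.1907 = 50.073443 now; the publisher offers that and keeps 99.926557.
Round 1 (the author proposes): the publisher can get 99.926557 next round, worth 0.49 × 99.926557 = 48.96401293 now; the author offers that and keeps 101.03598707.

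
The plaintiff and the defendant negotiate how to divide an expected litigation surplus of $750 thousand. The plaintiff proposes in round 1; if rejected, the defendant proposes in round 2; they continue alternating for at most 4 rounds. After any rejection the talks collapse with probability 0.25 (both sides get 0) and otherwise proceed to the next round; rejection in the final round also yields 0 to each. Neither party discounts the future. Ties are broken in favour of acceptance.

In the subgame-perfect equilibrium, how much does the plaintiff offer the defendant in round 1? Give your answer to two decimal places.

457.03

By backward induction:
Round 4 (the defendant proposes): rejection yields 0 for the plaintiff; the defendant offers 0 and keeps 750.
Round 3 (the plaintiff proposes): rejecting gives the defendant an expected 0.75 × 750 = 562.5, so the plaintiff offers 562.5, keeping 187.5.
Round 2 (the defendant proposes): rejecting gives the plaintiff an expected 0.75 × 187.5 = 140.625, so the defendant offers 140.625, keeping 609.375.
Round 1 (the plaintiff proposes): rejecting gives the defendant an expected 0.75 × 609.375 = 457.03125, so the plaintiff offers 457.03125, keeping 292.96875.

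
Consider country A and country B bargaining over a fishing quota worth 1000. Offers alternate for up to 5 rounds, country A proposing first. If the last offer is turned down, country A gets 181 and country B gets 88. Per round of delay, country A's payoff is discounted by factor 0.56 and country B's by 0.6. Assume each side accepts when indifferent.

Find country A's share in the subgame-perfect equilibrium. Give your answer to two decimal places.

637.36

Solve by backward induction from round 5.
Round 5 (country A proposes): country B gets 88 if talks fail, so country A offers 88 and keeps 912.
Round 4 (country B proposes): country A can get 912 next round, worth 0.56 × 912 = 510.72 now, so country B offers 510.72, keeping 489.28.
Round 3 (country A proposes): country B can get 489.28 next round, worth 0.6 × 489.28 = 293.568 now, so country A offers 293.568, keeping 706.432.
Round 2 (country B proposes): country A can get 706.432 next round, worth 0.56 × 706.432 = 395.60192 now. Country B offers 395.60192 and keeps 1000 − 395.60192 = 604.39808.
Round 1 (country A proposes): country B can get 604.39808 next round, worth 0.6 × 604.39808 = 362.638848 now, so country A offers 362.638848, keeping 637.361152.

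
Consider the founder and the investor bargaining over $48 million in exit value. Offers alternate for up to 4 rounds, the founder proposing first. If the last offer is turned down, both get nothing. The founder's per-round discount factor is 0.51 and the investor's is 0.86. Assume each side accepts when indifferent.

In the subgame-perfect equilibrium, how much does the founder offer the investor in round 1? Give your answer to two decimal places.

38.33

Round 4 (the investor proposes): the founder will accept anything ≥ 0, so the investor offers 0 and keeps 48.
Round 3 (the founder proposes): the investor can get 48 next round, worth 0.86 × 48 = 41.28 now. The founder offers 41.28 and keeps 48 − 41.28 = 6.72.
Round 2 (the investor proposes): the founder can get 6.72 next round, worth 0.51 × 6.72 = 3.4272 now, so the investor offers 3.4272, keeping 44.5728.
Round 1 (the founder proposes): the investor can get 44.5728 next round, worth 0.86 × 44.5728 = 38.332608 now; the founder offers that and keeps 9.667392.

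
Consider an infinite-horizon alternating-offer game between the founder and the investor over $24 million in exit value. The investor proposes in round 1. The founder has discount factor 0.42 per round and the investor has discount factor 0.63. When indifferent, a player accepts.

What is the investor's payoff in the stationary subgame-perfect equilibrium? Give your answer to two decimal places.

18.93

In a stationary SPE each proposer offers the other exactly their discounted continuation value.
If the investor keeps x when proposing and the founder keeps y when proposing, then x = 24 − 0.42y and y = 24 − 0.63x.
Solving: x = 24(1 − 0.42) / (1 − 0.63·0.42) = 13.92 / 0.7354 ≈ 18.9285.
The founder gets 24 − 18.9285 ≈ 5.0715.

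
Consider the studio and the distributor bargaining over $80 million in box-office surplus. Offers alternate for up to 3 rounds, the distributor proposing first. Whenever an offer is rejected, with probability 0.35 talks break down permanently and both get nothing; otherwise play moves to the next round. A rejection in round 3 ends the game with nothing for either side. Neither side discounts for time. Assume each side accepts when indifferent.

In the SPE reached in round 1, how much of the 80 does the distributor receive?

Round 3 (the distributor proposes): rejection yields 0 for the studio; the distributor offers 0 and keeps 80.
Round 2 (the studio proposes): rejecting gives the distributor an expected 0.65 × 80 = 52. The studio offers 52 and keeps 80 − 52 = 28.
Round 1 (the distributor proposes): rejecting gives the studio an expected 0.65 × 28 = 18.2; the distributor offers that and keeps 61.8.

61.8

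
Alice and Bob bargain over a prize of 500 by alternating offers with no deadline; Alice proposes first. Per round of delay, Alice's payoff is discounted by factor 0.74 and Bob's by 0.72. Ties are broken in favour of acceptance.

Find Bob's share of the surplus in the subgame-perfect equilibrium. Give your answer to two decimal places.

200.34

Let x be Alice's share when Alice proposes and y be Bob's share when Bob proposes.
Bob accepts iff offered ≥ 0.72·y, so x = 500 − 0.72y. Symmetrically y = 500 − 0.74x.
Substituting: x = 500 − 0.72(500 − 0.74x), giving x(1 − 0.74·0.72) = 500(1 − 0.72).
So x = 500 × 0.28 / 0.4672 ≈ 299.6575, and Bob receives 500 − x ≈ 200.3425.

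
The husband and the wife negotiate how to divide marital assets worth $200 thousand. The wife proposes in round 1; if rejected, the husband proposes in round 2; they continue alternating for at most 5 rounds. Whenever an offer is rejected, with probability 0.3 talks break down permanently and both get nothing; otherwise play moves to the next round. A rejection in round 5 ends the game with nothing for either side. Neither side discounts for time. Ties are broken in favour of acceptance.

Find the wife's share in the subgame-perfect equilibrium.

137.42

By backward induction:
Round 5 (the wife proposes): the husband will accept anything ≥ 0, so the wife offers 0 and keeps 200.
Round 4 (the husband proposes): rejecting gives the wife an expected 0.7 × 200 = 140. The husband offers 140 and keeps 200 − 140 = 60.
Round 3 (the wife proposes): rejecting gives the husband an expected 0.7 × 60 = 42; the wife offers that and keeps 158.
Round 2 (the husband proposes): rejecting gives the wife an expected 0.7 × 158 = 110.6; the husband offers that and keeps 89.4.
Round 1 (the wife proposes): rejecting gives the husband an expected 0.7 × 89.4 = 62.58; the wife offers that and keeps 137.42.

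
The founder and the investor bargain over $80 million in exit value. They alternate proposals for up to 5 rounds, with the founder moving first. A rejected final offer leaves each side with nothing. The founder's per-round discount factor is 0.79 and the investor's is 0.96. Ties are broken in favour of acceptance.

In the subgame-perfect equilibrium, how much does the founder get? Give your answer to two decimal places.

Round 5 (the founder proposes): the investor will accept anything ≥ 0, so the founder offers 0 and keeps 80.
Round 4 (the investor proposes): the founder can get 80 next round, worth 0.79 × 80 = 63.2 now, so the investor offers 63.2, keeping 16.8.
Round 3 (the founder proposes): the investor can get 16.8 next round, worth 0.96 × 16.8 = 16.128 now; the founder offers that and keeps 63.872.
Round 2 (the investor proposes): the founder can get 63.872 next round, worth 0.79 × 63.872 = 50.45888 now, so the investor offers 50.45888, keeping 29.54112.
Round 1 (the founder proposes): the investor can get 29.54112 next round, worth 0.96 × 29.54112 = 28.3594752 now, so the founder offers 28.3594752, keeping 51.6405248.

51.64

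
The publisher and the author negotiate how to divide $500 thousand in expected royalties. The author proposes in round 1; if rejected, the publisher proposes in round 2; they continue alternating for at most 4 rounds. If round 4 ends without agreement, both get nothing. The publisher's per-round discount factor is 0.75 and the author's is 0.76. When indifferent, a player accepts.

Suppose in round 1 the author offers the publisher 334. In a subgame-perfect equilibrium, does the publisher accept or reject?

Accept

Round 4 (the publisher proposes): rejection yields 0 for the author; the publisher offers 0 and keeps 500.
Round 3 (the author proposes): the publisher can get 500 next round, worth 0.75 × 500 = 375 now. The author offers 375 and keeps 500 − 375 = 125.
Round 2 (the publisher proposes): the author can get 125 next round, worth 0.76 × 125 = 95 now, so the publisher offers 95, keeping 405.
So by rejecting in round 1, the publisher gets 405 next round, worth 0.75 × 405 = 303.75 now.
Offer 334 ≥ 303.75, so the publisher accepts.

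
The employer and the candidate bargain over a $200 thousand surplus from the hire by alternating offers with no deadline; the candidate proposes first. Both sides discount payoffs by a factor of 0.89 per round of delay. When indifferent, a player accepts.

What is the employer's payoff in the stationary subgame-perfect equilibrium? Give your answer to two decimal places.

When the candidate proposes, the employer accepts any offer worth at least 0.89 times what the employer would get by proposing next round; and vice versa.
This gives x = 200 − 0.89y and y = 200 − 0.89x, where x and y are each side's share when it proposes.
Hence (1 − 0.89·0.89)x = 200(1 − 0.89), i.e. 0.2079·x = 22.
x ≈ 105.8201; the employer's share is 200 − x ≈ 94.1799.

94.18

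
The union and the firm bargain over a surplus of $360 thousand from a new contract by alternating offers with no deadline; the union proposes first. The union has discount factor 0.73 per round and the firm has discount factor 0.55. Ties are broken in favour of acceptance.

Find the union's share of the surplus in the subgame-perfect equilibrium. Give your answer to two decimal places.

270.68

Let x be the union's share when the union proposes and y be the firm's share when the firm proposes.
The firm accepts iff offered ≥ 0.55·y, so x = 360 − 0.55y. Symmetrically y = 360 − 0.73x.
Substituting: x = 360 − 0.55(360 − 0.73x), giving x(1 − 0.73·0.55) = 360(1 − 0.55).
So x = 360 × 0.45 / 0.5985 ≈ 270.6767, and the firm receives 360 − x ≈ 89.3233.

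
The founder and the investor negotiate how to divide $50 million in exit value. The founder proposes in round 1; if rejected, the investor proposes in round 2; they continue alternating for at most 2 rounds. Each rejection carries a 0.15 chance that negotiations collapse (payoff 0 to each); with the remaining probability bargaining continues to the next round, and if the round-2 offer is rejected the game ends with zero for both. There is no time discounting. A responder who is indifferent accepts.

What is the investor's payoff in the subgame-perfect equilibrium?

Round 2 (the investor proposes): rejection yields 0 for the founder; the investor offers 0 and keeps 50.
Round 1 (the founder proposes): rejecting gives the investor an expected 0.85 × 50 = 42.5; the founder offers that and keeps 7.5.

42.5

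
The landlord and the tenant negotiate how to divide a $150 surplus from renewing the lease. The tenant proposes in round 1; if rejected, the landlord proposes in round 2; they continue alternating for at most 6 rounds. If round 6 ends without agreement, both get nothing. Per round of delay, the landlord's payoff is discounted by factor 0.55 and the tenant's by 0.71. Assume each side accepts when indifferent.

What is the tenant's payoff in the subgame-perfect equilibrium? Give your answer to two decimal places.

Round 6 (the landlord proposes): the tenant will accept anything ≥ 0, so the landlord offers 0 and keeps 150.
Round 5 (the tenant proposes): the landlord can get 150 next round, worth 0.55 × 150 = 82.5 now. The tenant offers 82.5 and keeps 150 − 82.5 = 67.5.
Round 4 (the landlord proposes): the tenant can get 67.5 next round, worth 0.71 × 67.5 = 47.925 now, so the landlord offers 47.925, keeping 102.075.
Round 3 (the tenant proposes): the landlord can get 102.075 next round, worth 0.55 × 102.075 = 56.14125 now. The tenant offers 56.14125 and keeps 150 − 56.14125 = 93.85875.
Round 2 (the landlord proposes): the tenant can get 93.85875 next round, worth 0.71 × 93.85875 = 66.6397125 now; the landlord offers that and keeps 83.3602875.
Round 1 (the tenant proposes): the landlord can get 83.3602875 next round, worth 0.55 × 83.3602875 = 45.848158125 now; the tenant offers that and keeps 104.151841875.

104.15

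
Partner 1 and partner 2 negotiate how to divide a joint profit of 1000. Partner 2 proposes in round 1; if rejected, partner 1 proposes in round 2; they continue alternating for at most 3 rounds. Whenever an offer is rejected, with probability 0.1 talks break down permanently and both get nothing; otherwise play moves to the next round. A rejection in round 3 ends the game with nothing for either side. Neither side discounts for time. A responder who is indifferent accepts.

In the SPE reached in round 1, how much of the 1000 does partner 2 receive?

Round 3 (partner 2 proposes): rejection yields 0 for partner 1; partner 2 offers 0 and keeps 1000.
Round 2 (partner 1 proposes): rejecting gives partner 2 an expected 0.9 × 1000 = 900. Partner 1 offers 900 and keeps 1000 − 900 = 100.
Round 1 (partner 2 proposes): rejecting gives partner 1 an expected 0.9 × 100 = 90, so partner 2 offers 90, keeping 910.

910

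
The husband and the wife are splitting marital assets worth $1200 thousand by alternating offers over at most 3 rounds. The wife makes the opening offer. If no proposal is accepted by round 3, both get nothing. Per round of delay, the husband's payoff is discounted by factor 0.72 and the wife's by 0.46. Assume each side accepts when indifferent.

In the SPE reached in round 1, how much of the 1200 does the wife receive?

733.44

Round 3 (the wife proposes): the husband will accept anything ≥ 0, so the wife offers 0 and keeps 1200.
Round 2 (the husband proposes): the wife can get 1200 next round, worth 0.46 × 1200 = 552 now, so the husband offers 552, keeping 648.
Round 1 (the wife proposes): the husband can get 648 next round, worth 0.72 × 648 = 466.56 now, so the wife offers 466.56, keeping 733.44.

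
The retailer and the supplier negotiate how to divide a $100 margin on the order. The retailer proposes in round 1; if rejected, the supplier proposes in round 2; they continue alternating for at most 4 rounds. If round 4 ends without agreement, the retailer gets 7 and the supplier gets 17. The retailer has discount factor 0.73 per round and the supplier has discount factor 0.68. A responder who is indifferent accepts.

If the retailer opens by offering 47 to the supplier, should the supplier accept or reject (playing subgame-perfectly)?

Round 4 (the supplier proposes): the retailer gets 7 if talks fail, so the supplier offers 7 and keeps 93.
Round 3 (the retailer proposes): the supplier can get 93 next round, worth 0.68 × 93 = 63.24 now; the retailer offers that and keeps 36.76.
Round 2 (the supplier proposes): the retailer can get 36.76 next round, worth 0.73 × 36.76 = 26.8348 now. The supplier offers 26.8348 and keeps 100 − 26.8348 = 73.1652.
So by rejecting in round 1, the supplier gets 73.1652 next round, worth 0.68 × 73.1652 = 49.752336 now.
Offer 47 < 49.752336, so the supplier rejects.

Reject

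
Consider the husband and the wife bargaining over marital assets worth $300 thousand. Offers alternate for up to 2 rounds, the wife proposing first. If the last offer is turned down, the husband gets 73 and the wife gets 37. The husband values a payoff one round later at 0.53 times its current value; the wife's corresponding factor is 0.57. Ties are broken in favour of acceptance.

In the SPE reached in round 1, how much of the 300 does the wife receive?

Round 2 (the husband proposes): the wife gets 37 if talks fail, so the husband offers 37 and keeps 263.
Round 1 (the wife proposes): the husband can get 263 next round, worth 0.53 × 263 = 139.39 now, so the wife offers 139.39, keeping 160.61.

160.61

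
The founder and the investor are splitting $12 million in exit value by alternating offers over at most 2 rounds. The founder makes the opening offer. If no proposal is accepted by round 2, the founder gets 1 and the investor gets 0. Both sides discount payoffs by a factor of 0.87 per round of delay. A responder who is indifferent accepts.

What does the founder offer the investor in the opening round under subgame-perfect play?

9.57

Work backward from the last round.
Round 2 (the investor proposes): the founder gets 1 if talks fail, so the investor offers 1 and keeps 11.
Round 1 (the founder proposes): the investor can get 11 next round, worth 0.87 × 11 = 9.57 now. The founder offers 9.57 and keeps 12 − 9.57 = 2.43.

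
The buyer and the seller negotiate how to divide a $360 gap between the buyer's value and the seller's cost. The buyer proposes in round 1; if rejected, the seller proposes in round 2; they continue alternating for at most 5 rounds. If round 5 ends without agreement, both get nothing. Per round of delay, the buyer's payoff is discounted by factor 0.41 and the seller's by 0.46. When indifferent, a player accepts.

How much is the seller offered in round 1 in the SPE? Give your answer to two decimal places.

116.13

Round 5 (the buyer proposes): the seller will accept anything ≥ 0, so the buyer offers 0 and keeps 360.
Round 4 (the seller proposes): the buyer can get 360 next round, worth 0.41 × 360 = 147.6 now, so the seller offers 147.6, keeping 212.4.
Round 3 (the buyer proposes): the seller can get 212.4 next round, worth 0.46 × 212.4 = 97.704 now, so the buyer offers 97.704, keeping 262.296.
Round 2 (the seller proposes): the buyer can get 262.296 next round, worth 0.41 × 262.296 = 107.54136 now. The seller offers 107.54136 and keeps 360 − 107.54136 = 252.45864.
Round 1 (the buyer proposes): the seller can get 252.45864 next round, worth 0.46 × 252.45864 = 116.1309744 now. The buyer offers 116.1309744 and keeps 360 − 116.1309744 = 243.8690256.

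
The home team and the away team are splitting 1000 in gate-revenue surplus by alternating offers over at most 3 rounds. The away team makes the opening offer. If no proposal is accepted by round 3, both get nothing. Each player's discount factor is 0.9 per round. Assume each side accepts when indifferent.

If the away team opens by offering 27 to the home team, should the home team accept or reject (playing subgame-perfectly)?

Round 3 (the away team proposes): rejection yields 0 for the home team; the away team offers 0 and keeps 1000.
Round 2 (the home team proposes): the away team can get 1000 next round, worth 0.9 × 1000 = 900 now; the home team offers that and keeps 100.
So by rejecting in round 1, the home team gets 100 next round, worth 0.9 × 100 = 90 now.
Offer 27 < 90, so the home team rejects.

Reject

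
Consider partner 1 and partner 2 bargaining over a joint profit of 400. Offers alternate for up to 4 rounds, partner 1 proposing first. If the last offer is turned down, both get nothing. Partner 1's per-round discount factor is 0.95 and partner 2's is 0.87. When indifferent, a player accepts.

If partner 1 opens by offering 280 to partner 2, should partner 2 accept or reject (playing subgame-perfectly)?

Reject

Work out partner 2's continuation value if the offer is rejected.
Round 4 (partner 2 proposes): rejection yields 0 for partner 1; partner 2 offers 0 and keeps 400.
Round 3 (partner 1 proposes): partner 2 can get 400 next round, worth 0.87 × 400 = 348 now. Partner 1 offers 348 and keeps 400 − 348 = 52.
Round 2 (partner 2 proposes): partner 1 can get 52 next round, worth 0.95 × 52 = 49.4 now, so partner 2 offers 49.4, keeping 350.6.
So by rejecting in round 1, partner 2 gets 350.6 next round, worth 0.87 × 350.6 = 305.022 now.
Offer 280 < 305.022, so partner 2 rejects.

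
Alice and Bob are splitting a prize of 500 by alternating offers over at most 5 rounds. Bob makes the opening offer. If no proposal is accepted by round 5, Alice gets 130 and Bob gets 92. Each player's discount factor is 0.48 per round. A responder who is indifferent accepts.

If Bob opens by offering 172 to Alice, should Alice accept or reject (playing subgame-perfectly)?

Accept

Round 5 (Bob proposes): Alice gets 130 if talks fail, so Bob offers 130 and keeps 370.
Round 4 (Alice proposes): Bob can get 370 next round, worth 0.48 × 370 = 177.6 now. Alice offers 177.6 and keeps 500 − 177.6 = 322.4.
Round 3 (Bob proposes): Alice can get 322.4 next round, worth 0.48 × 322.4 = 154.752 now; Bob offers that and keeps 345.248.
Round 2 (Alice proposes): Bob can get 345.248 next round, worth 0.48 × 345.248 = 165.71904 now; Alice offers that and keeps 334.28096.
So by rejecting in round 1, Alice gets 334.28096 next round, worth 0.48 × 334.28096 = 160.4548608 now.
Offer 172 ≥ 160.4548608, so Alice accepts.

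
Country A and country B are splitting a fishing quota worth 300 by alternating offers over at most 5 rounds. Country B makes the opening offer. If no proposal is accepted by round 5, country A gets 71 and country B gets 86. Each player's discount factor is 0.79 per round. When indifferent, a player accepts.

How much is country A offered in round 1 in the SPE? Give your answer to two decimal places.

108.49

Round 5 (country B proposes): country A gets 71 if talks fail, so country B offers 71 and keeps 229.
Round 4 (country A proposes): country B can get 229 next round, worth 0.79 × 229 = 180.91 now, so country A offers 180.91, keeping 119.09.
Round 3 (country B proposes): country A can get 119.09 next round, worth 0.79 × 119.09 = 94.0811 now; country B offers that and keeps 205.9189.
Round 2 (country A proposes): country B can get 205.9189 next round, worth 0.79 × 205.9189 = 162.675931 now; country A offers that and keeps 137.324069.
Round 1 (country B proposes): country A can get 137.324069 next round, worth 0.79 × 137.324069 = 108.48601451 now; country B offers that and keeps 191.51398549.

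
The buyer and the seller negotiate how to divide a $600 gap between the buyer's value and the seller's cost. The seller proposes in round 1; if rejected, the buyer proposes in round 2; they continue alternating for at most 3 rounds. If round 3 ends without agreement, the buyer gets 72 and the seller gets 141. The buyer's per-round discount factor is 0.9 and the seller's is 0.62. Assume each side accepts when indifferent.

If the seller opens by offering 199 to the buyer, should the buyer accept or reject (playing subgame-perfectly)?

Reject

Round 3 (the seller proposes): the buyer gets 72 if talks fail, so the seller offers 72 and keeps 528.
Round 2 (the buyer proposes): the seller can get 528 next round, worth 0.62 × 528 = 327.36 now; the buyer offers that and keeps 272.64.
So by rejecting in round 1, the buyer gets 272.64 next round, worth 0.9 × 272.64 = 245.376 now.
Offer 199 < 245.376, so the buyer rejects.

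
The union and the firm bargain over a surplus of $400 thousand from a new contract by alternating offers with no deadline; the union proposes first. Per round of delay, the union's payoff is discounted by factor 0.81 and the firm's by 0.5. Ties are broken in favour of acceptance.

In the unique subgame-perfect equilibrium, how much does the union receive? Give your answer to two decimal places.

In a stationary SPE each proposer offers the other exactly their discounted continuation value.
If the union keeps x when proposing and the firm keeps y when proposing, then x = 400 − 0.5y and y = 400 − 0.81x.
Solving: x = 400(1 − 0.5) / (1 − 0.81·0.5) = 200 / 0.595 ≈ 336.1345.
The firm gets 400 − 336.1345 ≈ 63.8655.

336.13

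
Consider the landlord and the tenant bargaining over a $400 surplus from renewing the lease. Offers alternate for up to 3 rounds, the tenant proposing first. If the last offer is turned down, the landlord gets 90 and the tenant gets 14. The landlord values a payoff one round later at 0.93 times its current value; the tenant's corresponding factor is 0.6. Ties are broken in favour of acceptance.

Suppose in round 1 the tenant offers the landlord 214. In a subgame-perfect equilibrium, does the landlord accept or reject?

Round 3 (the tenant proposes): the landlord gets 90 if talks fail, so the tenant offers 90 and keeps 310.
Round 2 (the landlord proposes): the tenant can get 310 next round, worth 0.6 × 310 = 186 now, so the landlord offers 186, keeping 214.
So by rejecting in round 1, the landlord gets 214 next round, worth 0.93 × 214 = 199.02 now.
Offer 214 ≥ 199.02, so the landlord accepts.

Accept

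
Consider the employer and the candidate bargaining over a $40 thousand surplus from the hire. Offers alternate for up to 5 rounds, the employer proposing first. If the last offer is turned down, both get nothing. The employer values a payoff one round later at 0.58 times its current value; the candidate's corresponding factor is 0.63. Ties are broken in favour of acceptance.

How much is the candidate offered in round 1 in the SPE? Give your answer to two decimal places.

14.45

Solve by backward induction from round 5.
Round 5 (the employer proposes): rejection yields 0 for the candidate; the employer offers 0 and keeps 40.
Round 4 (the candidate proposes): the employer can get 40 next round, worth 0.58 × 40 = 23.2 now, so the candidate offers 23.2, keeping 16.8.
Round 3 (the employer proposes): the candidate can get 16.8 next round, worth 0.63 × 16.8 = 10.584 now; the employer offers that and keeps 29.416.
Round 2 (the candidate proposes): the employer can get 29.416 next round, worth 0.58 × 29.416 = 17.06128 now. The candidate offers 17.06128 and keeps 40 − 17.06128 = 22.93872.
Round 1 (the employer proposes): the candidate can get 22.93872 next round, worth 0.63 × 22.93872 = 14.4513936 now; the employer offers that and keeps 25.5486064.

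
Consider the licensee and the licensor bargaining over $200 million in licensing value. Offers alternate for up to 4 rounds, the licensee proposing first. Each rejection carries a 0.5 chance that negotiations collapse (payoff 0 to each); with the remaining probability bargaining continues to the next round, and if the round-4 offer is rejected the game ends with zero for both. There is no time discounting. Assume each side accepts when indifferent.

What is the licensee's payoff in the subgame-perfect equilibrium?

125

Round 4 (the licensor proposes): the licensee will accept anything ≥ 0, so the licensor offers 0 and keeps 200.
Round 3 (the licensee proposes): rejecting gives the licensor an expected 0.5 × 200 = 100; the licensee offers that and keeps 100.
Round 2 (the licensor proposes): rejecting gives the licensee an expected 0.5 × 100 = 50, so the licensor offers 50, keeping 150.
Round 1 (the licensee proposes): rejecting gives the licensor an expected 0.5 × 150 = 75. The licensee offers 75 and keeps 200 − 75 = 125.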